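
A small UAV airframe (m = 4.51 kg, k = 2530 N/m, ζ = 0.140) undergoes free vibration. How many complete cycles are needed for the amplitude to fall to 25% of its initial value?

2 cycles

Logarithmic decrement δ = 2πζ/√(1 − ζ²) = 2π × 0.1400/√(1 − 0.0196) = 0.8884.
x_n/x₀ = e^(−nδ) ≤ 0.25; take ln: n ≥ ln(1/0.25)/δ = 1.386/0.8884 = 1.560.
So 2 complete cycles are required.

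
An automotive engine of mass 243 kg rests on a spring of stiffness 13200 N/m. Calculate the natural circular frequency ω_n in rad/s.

ω_n = √(k/m) = √(13200/243) = √54.32 = 7.370 rad/s.

7.37 rad/s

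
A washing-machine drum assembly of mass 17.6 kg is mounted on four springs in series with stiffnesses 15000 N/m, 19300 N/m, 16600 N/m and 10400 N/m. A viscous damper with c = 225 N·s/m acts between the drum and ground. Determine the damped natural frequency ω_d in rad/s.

12.9 rad/s

Series springs: 1/k_eq = 1/15000 + 1/19300 + 1/16600 + 1/10400 = 0.0002749, so k_eq = 3638 N/m.
ω_n = √(k_eq/m) = √(3638/17.6) = 14.38 rad/s.
Critical damping c_c = 2√(k_eq·m) = 2√(3638 × 17.6) = 506.1 N·s/m, so ζ = c/c_c = 225/506.1 = 0.4446.
ω_d = ω_n√(1 − ζ²) = 14.38 × √(1 − 0.198) = 12.88 rad/s.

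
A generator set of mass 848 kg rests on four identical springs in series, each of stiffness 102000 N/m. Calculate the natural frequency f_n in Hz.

0.873 Hz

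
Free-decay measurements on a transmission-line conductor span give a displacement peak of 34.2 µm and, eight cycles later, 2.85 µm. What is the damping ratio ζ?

0.0494

Logarithmic decrement δ = (1/n)·ln(x₀/x_n) = (1/8)·ln(34.2/2.85) = (1/8)·ln(12.00) = 0.3106.
ζ = δ/√(4π² + δ²) = 0.3106/√(39.48 + 0.0965) = 0.3106/6.291 = 0.04938.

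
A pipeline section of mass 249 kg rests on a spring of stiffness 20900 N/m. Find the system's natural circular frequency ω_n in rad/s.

9.16 rad/s

ω_n = √(k/m) = √(20900/249) = √83.94 = 9.162 rad/s.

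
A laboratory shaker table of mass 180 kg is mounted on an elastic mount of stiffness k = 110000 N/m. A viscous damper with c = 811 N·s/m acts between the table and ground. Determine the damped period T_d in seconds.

ω_n = √(k/m) = √(110000/180) = 24.72 rad/s.
Critical damping c_c = 2√(k·m) = 2√(110000 × 180) = 8899 N·s/m, so ζ = c/c_c = 811/8899 = 0.09113.
ω_d = ω_n√(1 − ζ²) = 24.72 × √(1 − 0.00830) = 24.62 rad/s.
T_d = 2π/ω_d = 0.2552 s.

0.255 s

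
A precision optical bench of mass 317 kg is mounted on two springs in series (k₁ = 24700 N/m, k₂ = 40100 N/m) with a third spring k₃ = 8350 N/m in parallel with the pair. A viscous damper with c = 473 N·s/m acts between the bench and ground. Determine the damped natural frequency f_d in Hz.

1.37 Hz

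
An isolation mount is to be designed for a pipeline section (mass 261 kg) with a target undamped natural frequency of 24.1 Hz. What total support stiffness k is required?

ω_n = 2πf_n = 2π × 24.1 = 151.4 rad/s.
k = m·ω_n² = 261 × 151.4² = 261 × 22930 = 5985000 N/m.

5980000 N/m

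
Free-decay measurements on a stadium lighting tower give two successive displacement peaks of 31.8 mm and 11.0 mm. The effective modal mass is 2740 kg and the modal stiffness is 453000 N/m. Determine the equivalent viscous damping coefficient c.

11700 N·s/m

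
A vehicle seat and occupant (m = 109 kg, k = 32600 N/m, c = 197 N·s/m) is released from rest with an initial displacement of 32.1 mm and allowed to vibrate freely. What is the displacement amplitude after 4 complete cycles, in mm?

8.62 mm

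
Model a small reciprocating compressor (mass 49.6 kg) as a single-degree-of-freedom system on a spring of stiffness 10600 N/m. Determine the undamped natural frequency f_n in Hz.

2.33 Hz

ω_n = √(k/m) = √(10600/49.6) = √213.7 = 14.62 rad/s.
f_n = ω_n/(2π) = 14.62/6.283 = 2.327 Hz.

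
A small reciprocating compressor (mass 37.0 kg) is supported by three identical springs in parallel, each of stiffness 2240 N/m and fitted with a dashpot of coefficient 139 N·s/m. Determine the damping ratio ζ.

Parallel springs add: k_eq = 3 × 2240 = 6720 N/m.
ω_n = √(k_eq/m) = √(6720/37.0) = 13.48 rad/s.
Critical damping c_c = 2√(k_eq·m) = 2√(6720 × 37.0) = 997.3 N·s/m, so ζ = c/c_c = 139/997.3 = 0.1394.

0.139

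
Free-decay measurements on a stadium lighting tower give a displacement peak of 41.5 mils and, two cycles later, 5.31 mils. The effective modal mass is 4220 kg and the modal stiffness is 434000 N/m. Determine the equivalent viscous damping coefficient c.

13800 N·s/m

Logarithmic decrement δ = (1/n)·ln(x₀/x_n) = (1/2)·ln(41.5/5.31) = (1/2)·ln(7.815) = 1.028.
ζ = δ/√(4π² + δ²) = 1.028/√(39.48 + 1.06) = 1.028/6.367 = 0.1615.
c = ζ · 2√(km) = 0.1615 × 2√(434000 × 4220) = 0.1615 × 85590 = 13820 N·s/m.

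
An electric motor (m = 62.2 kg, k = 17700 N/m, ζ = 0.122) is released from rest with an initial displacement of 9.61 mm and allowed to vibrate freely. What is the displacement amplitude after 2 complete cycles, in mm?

2.05 mm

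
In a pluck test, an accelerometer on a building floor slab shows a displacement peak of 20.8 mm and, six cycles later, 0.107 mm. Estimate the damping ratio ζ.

Logarithmic decrement δ = (1/n)·ln(x₀/x_n) = (1/6)·ln(20.8/0.107) = (1/6)·ln(194.4) = 0.8783.
ζ = δ/√(4π² + δ²) = 0.8783/√(39.48 + 0.771) = 0.8783/6.344 = 0.1384.

0.138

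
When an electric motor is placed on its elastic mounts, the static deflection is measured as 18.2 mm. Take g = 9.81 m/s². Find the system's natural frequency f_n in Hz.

3.70 Hz

ω_n = √(g/δ_st) = √(9.81/0.0182) = √539.0 = 23.22 rad/s.
f_n = ω_n/(2π) = 23.22/6.283 = 3.695 Hz.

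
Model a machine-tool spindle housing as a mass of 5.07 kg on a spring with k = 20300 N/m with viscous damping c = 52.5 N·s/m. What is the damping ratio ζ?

ω_n = √(k/m) = √(20300/5.07) = 63.28 rad/s.
Critical damping c_c = 2√(k·m) = 2√(20300 × 5.07) = 641.6 N·s/m, so ζ = c/c_c = 52.5/641.6 = 0.08182.

0.0818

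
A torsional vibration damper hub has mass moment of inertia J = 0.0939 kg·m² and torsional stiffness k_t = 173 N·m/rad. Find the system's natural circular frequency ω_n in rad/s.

42.9 rad/s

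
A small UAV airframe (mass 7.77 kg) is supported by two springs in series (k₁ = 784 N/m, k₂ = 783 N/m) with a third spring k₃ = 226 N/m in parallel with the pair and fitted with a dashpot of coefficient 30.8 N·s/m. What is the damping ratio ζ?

0.222

Series pair: k_s = k₁k₂/(k₁+k₂) = (784)(783)/(784 + 783) = 391.7 N/m. In parallel with k₃: k_eq = 391.7 + 226 = 617.7 N/m.
ω_n = √(k_eq/m) = √(617.7/7.77) = 8.917 rad/s.
Critical damping c_c = 2√(k_eq·m) = 2√(617.7 × 7.77) = 138.6 N·s/m, so ζ = c/c_c = 30.8/138.6 = 0.2223.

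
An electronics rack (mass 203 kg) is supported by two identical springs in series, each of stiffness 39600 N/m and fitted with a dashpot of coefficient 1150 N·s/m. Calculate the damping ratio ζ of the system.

Series springs: 1/k_eq = 2/39600, so k_eq = 39600/2 = 19800 N/m.
ω_n = √(k_eq/m) = √(19800/203) = 9.876 rad/s.
Critical damping c_c = 2√(k_eq·m) = 2√(19800 × 203) = 4010 N·s/m, so ζ = c/c_c = 1150/4010 = 0.2868.

0.287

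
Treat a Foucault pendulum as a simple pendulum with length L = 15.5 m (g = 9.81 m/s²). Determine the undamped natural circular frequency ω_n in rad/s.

For a simple pendulum ω_n = √(g/L) = √(9.81/15.5) = √0.6329 = 0.7956 rad/s.

0.796 rad/s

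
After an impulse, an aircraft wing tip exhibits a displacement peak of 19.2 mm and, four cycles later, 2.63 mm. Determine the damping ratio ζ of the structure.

0.0789

Logarithmic decrement δ = (1/n)·ln(x₀/x_n) = (1/4)·ln(19.2/2.63) = (1/4)·ln(7.300) = 0.4970.
ζ = δ/√(4π² + δ²) = 0.4970/√(39.48 + 0.247) = 0.4970/6.303 = 0.07885.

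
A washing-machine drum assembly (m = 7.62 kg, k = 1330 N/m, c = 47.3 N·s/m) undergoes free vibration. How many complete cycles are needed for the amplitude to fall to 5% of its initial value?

2 cycles

ζ = c/(2√(km)) = 47.3/(2√(1330 × 7.62)) = 47.3/201.3 = 0.2349.
Logarithmic decrement δ = 2πζ/√(1 − ζ²) = 2π × 0.2349/√(1 − 0.0552) = 1.519.
x_n/x₀ = e^(−nδ) ≤ 0.05; take ln: n ≥ ln(1/0.05)/δ = 2.996/1.519 = 1.973.
So 2 complete cycles are required.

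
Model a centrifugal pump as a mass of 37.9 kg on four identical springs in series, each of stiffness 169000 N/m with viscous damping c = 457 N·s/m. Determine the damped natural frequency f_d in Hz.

5.23 Hz

Series springs: 1/k_eq = 4/169000, so k_eq = 169000/4 = 42250 N/m.
ω_n = √(k_eq/m) = √(42250/37.9) = 33.39 rad/s.
Critical damping c_c = 2√(k_eq·m) = 2√(42250 × 37.9) = 2531 N·s/m, so ζ = c/c_c = 457/2531 = 0.1806.
ω_d = ω_n√(1 − ζ²) = 33.39 × √(1 − 0.0326) = 32.84 rad/s.
f_d = ω_d/(2π) = 5.227 Hz.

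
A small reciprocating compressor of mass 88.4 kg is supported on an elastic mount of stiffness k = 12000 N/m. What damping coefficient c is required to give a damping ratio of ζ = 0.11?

227 N·s/m

c_c = 2√(k·m) = 2√(12000 × 88.4) = 2060 N·s/m.
c = ζ·c_c = 0.11 × 2060 = 226.6 N·s/m.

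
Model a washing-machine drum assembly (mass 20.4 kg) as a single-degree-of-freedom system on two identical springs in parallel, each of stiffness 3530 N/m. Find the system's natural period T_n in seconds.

Parallel springs add: k_eq = 2 × 3530 = 7060 N/m.
ω_n = √(k_eq/m) = √(7060/20.4) = √346.1 = 18.60 rad/s.
T_n = 2π/ω_n = 6.283/18.60 = 0.3377 s.

0.338 s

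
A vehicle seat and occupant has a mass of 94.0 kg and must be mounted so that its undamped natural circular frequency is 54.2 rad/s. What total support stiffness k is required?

276000 N/m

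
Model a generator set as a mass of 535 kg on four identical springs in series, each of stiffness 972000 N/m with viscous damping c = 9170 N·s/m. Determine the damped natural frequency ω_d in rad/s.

19.5 rad/s

Series springs: 1/k_eq = 4/972000, so k_eq = 972000/4 = 243000 N/m.
ω_n = √(k_eq/m) = √(243000/535) = 21.31 rad/s.
Critical damping c_c = 2√(k_eq·m) = 2√(243000 × 535) = 22800 N·s/m, so ζ = c/c_c = 9170/22800 = 0.4021.
ω_d = ω_n√(1 − ζ²) = 21.31 × √(1 − 0.162) = 19.51 rad/s.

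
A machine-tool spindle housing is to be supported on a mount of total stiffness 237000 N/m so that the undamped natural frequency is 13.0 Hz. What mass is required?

35.5 kg

ω_n = 2πf_n = 2π × 13.0 = 81.68 rad/s.
m = k/ω_n² = 237000/81.68² = 237000/6672 = 35.52 kg.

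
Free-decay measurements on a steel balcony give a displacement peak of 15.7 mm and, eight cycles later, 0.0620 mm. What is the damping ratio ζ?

0.109

Logarithmic decrement δ = (1/n)·ln(x₀/x_n) = (1/8)·ln(15.7/0.0620) = (1/8)·ln(253.2) = 0.6918.
ζ = δ/√(4π² + δ²) = 0.6918/√(39.48 + 0.479) = 0.6918/6.321 = 0.1094.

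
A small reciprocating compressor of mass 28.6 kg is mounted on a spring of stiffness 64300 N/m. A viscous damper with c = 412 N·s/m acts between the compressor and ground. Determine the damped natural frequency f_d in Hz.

ω_n = √(k/m) = √(64300/28.6) = 47.42 rad/s.
Critical damping c_c = 2√(k·m) = 2√(64300 × 28.6) = 2712 N·s/m, so ζ = c/c_c = 412/2712 = 0.1519.
ω_d = ω_n√(1 − ζ²) = 47.42 × √(1 − 0.0231) = 46.87 rad/s.
f_d = ω_d/(2π) = 7.459 Hz.

7.46 Hz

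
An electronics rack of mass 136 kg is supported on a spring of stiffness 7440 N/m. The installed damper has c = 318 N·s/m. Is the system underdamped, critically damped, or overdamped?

underdamped

c_c = 2√(k·m) = 2012 N·s/m; ζ = c/c_c = 318/2012 = 0.158.
Since ζ < 1 the system is underdamped.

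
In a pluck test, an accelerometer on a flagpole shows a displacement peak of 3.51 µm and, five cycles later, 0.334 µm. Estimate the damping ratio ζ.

0.0747

Logarithmic decrement δ = (1/n)·ln(x₀/x_n) = (1/5)·ln(3.51/0.334) = (1/5)·ln(10.51) = 0.4704.
ζ = δ/√(4π² + δ²) = 0.4704/√(39.48 + 0.221) = 0.4704/6.301 = 0.07466.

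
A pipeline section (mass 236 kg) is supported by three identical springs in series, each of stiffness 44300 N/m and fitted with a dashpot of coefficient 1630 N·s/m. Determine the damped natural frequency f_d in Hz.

Series springs: 1/k_eq = 3/44300, so k_eq = 44300/3 = 14770 N/m.
ω_n = √(k_eq/m) = √(14770/236) = 7.910 rad/s.
Critical damping c_c = 2√(k_eq·m) = 2√(14770 × 236) = 3734 N·s/m, so ζ = c/c_c = 1630/3734 = 0.4366.
ω_d = ω_n√(1 − ζ²) = 7.910 × √(1 − 0.191) = 7.117 rad/s.
f_d = ω_d/(2π) = 1.133 Hz.

1.13 Hz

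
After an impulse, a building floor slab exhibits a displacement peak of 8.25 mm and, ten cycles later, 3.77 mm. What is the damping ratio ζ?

Logarithmic decrement δ = (1/n)·ln(x₀/x_n) = (1/10)·ln(8.25/3.77) = (1/10)·ln(2.188) = 0.07831.
ζ = δ/√(4π² + δ²) = 0.07831/√(39.48 + 0.00613) = 0.07831/6.284 = 0.01246.

0.0125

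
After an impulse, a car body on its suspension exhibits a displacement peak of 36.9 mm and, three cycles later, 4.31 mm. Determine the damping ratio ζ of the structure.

0.113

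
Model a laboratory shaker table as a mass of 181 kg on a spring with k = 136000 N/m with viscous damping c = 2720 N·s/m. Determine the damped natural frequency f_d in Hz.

4.20 Hz

ω_n = √(k/m) = √(136000/181) = 27.41 rad/s.
Critical damping c_c = 2√(k·m) = 2√(136000 × 181) = 9923 N·s/m, so ζ = c/c_c = 2720/9923 = 0.2741.
ω_d = ω_n√(1 − ζ²) = 27.41 × √(1 − 0.0751) = 26.36 rad/s.
f_d = ω_d/(2π) = 4.196 Hz.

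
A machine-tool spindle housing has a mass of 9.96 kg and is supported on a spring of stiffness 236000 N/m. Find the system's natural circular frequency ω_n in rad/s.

ω_n = √(k/m) = √(236000/9.96) = √23690 = 153.9 rad/s.

154 rad/s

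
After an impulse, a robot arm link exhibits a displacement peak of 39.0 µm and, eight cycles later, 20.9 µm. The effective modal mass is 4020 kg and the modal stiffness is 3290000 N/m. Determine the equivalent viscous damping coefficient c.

Logarithmic decrement δ = (1/n)·ln(x₀/x_n) = (1/8)·ln(39.0/20.9) = (1/8)·ln(1.866) = 0.07798.
ζ = δ/√(4π² + δ²) = 0.07798/√(39.48 + 0.00608) = 0.07798/6.284 = 0.01241.
c = ζ · 2√(km) = 0.01241 × 2√(3290000 × 4020) = 0.01241 × 230000 = 2854 N·s/m.

2850 N·s/m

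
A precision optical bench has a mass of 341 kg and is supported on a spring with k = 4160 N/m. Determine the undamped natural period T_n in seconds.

1.80 s

ω_n = √(k/m) = √(4160/341) = √12.20 = 3.493 rad/s.
T_n = 2π/ω_n = 6.283/3.493 = 1.799 s.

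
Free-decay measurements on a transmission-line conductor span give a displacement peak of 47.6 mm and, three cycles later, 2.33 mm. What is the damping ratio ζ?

Logarithmic decrement δ = (1/n)·ln(x₀/x_n) = (1/3)·ln(47.6/2.33) = (1/3)·ln(20.43) = 1.006.
ζ = δ/√(4π² + δ²) = 1.006/√(39.48 + 1.01) = 1.006/6.363 = 0.1580.

0.158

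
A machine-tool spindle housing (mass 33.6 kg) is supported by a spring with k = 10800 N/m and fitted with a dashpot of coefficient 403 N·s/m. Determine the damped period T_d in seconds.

0.372 s

ω_n = √(k/m) = √(10800/33.6) = 17.93 rad/s.
Critical damping c_c = 2√(k·m) = 2√(10800 × 33.6) = 1205 N·s/m, so ζ = c/c_c = 403/1205 = 0.3345.
ω_d = ω_n√(1 − ζ²) = 17.93 × √(1 − 0.112) = 16.90 rad/s.
T_d = 2π/ω_d = 0.3719 s.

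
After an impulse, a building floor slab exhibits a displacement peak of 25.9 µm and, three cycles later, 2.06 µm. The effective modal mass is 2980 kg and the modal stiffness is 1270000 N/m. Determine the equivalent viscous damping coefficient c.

16400 N·s/m

Logarithmic decrement δ = (1/n)·ln(x₀/x_n) = (1/3)·ln(25.9/2.06) = (1/3)·ln(12.57) = 0.8438.
ζ = δ/√(4π² + δ²) = 0.8438/√(39.48 + 0.712) = 0.8438/6.340 = 0.1331.
c = ζ · 2√(km) = 0.1331 × 2√(1270000 × 2980) = 0.1331 × 123000 = 16380 N·s/m.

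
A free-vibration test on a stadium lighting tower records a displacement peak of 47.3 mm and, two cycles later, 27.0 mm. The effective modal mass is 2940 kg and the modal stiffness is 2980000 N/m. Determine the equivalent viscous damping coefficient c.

8340 N·s/m

Logarithmic decrement δ = (1/n)·ln(x₀/x_n) = (1/2)·ln(47.3/27.0) = (1/2)·ln(1.752) = 0.2803.
ζ = δ/√(4π² + δ²) = 0.2803/√(39.48 + 0.0786) = 0.2803/6.289 = 0.04457.
c = ζ · 2√(km) = 0.04457 × 2√(2980000 × 2940) = 0.04457 × 187200 = 8344 N·s/m.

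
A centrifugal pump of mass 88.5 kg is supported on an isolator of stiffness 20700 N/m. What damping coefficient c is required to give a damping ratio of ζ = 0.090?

244 N·s/m

c_c = 2√(k·m) = 2√(20700 × 88.5) = 2707 N·s/m.
c = ζ·c_c = 0.090 × 2707 = 243.6 N·s/m.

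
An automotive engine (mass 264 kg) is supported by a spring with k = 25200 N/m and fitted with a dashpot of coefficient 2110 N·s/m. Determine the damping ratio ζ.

ω_n = √(k/m) = √(25200/264) = 9.770 rad/s.
Critical damping c_c = 2√(k·m) = 2√(25200 × 264) = 5159 N·s/m, so ζ = c/c_c = 2110/5159 = 0.4090.

0.409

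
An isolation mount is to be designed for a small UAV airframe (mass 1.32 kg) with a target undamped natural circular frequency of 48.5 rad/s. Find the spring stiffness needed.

k = m·ω_n² = 1.32 × 48.50² = 1.32 × 2352 = 3105 N/m.

3100 N/m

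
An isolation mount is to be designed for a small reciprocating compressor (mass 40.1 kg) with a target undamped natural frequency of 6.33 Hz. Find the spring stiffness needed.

63400 N/m

ω_n = 2πf_n = 2π × 6.33 = 39.77 rad/s.
k = m·ω_n² = 40.1 × 39.77² = 40.1 × 1582 = 63430 N/m.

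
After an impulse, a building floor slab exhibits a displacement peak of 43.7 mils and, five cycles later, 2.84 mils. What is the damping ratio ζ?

Logarithmic decrement δ = (1/n)·ln(x₀/x_n) = (1/5)·ln(43.7/2.84) = (1/5)·ln(15.39) = 0.5467.
ζ = δ/√(4π² + δ²) = 0.5467/√(39.48 + 0.299) = 0.5467/6.307 = 0.08668.

0.0867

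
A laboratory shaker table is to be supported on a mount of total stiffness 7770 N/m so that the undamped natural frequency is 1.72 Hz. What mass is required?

ω_n = 2πf_n = 2π × 1.72 = 10.81 rad/s.
m = k/ω_n² = 7770/10.81² = 7770/116.8 = 66.53 kg.

66.5 kg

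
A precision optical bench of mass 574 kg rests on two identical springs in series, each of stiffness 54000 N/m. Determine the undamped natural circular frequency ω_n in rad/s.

6.86 rad/s

Series springs: 1/k_eq = 2/54000, so k_eq = 54000/2 = 27000 N/m.
ω_n = √(k_eq/m) = √(27000/574) = √47.04 = 6.858 rad/s.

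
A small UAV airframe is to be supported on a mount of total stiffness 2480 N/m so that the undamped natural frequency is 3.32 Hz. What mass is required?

5.70 kg

ω_n = 2πf_n = 2π × 3.32 = 20.86 rad/s.
m = k/ω_n² = 2480/20.86² = 2480/435.1 = 5.699 kg.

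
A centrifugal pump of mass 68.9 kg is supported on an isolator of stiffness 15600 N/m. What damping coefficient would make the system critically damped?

2070 N·s/m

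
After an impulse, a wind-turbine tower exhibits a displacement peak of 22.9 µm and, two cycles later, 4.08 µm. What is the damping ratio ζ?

0.136

Logarithmic decrement δ = (1/n)·ln(x₀/x_n) = (1/2)·ln(22.9/4.08) = (1/2)·ln(5.613) = 0.8625.
ζ = δ/√(4π² + δ²) = 0.8625/√(39.48 + 0.744) = 0.8625/6.342 = 0.1360.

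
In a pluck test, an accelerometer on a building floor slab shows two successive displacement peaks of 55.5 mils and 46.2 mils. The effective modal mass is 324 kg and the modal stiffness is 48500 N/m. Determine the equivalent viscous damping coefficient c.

231 N·s/m

Logarithmic decrement δ = (1/n)·ln(x₀/x_n) = (1/1)·ln(55.5/46.2) = (1/1)·ln(1.201) = 0.1834.
ζ = δ/√(4π² + δ²) = 0.1834/√(39.48 + 0.0336) = 0.1834/6.286 = 0.02918.
c = ζ · 2√(km) = 0.02918 × 2√(48500 × 324) = 0.02918 × 7928 = 231.3 N·s/m.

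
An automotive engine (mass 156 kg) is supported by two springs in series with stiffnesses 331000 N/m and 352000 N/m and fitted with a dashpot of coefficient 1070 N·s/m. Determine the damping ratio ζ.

0.104

Series springs: 1/k_eq = 1/331000 + 1/352000 = 5.862×10^-6, so k_eq = 170600 N/m.
ω_n = √(k_eq/m) = √(170600/156) = 33.07 rad/s.
Critical damping c_c = 2√(k_eq·m) = 2√(170600 × 156) = 10320 N·s/m, so ζ = c/c_c = 1070/10320 = 0.1037.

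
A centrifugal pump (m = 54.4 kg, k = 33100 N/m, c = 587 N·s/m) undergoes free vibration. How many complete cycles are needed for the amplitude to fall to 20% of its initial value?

2 cycles

ζ = c/(2√(km)) = 587/(2√(33100 × 54.4)) = 587/2684 = 0.2187.
Logarithmic decrement δ = 2πζ/√(1 − ζ²) = 2π × 0.2187/√(1 − 0.0478) = 1.408.
x_n/x₀ = e^(−nδ) ≤ 0.2; take ln: n ≥ ln(1/0.2)/δ = 1.609/1.408 = 1.143.
So 2 complete cycles are required.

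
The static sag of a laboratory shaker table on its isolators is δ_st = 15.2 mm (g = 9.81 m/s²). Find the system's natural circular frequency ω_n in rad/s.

25.4 rad/s

ω_n = √(g/δ_st) = √(9.81/0.0152) = √645.4 = 25.40 rad/s.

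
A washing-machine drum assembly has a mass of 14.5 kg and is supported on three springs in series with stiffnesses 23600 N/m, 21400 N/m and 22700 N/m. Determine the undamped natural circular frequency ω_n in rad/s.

22.8 rad/s

Series springs: 1/k_eq = 1/23600 + 1/21400 + 1/22700 = 0.0001332, so k_eq = 7510 N/m.
ω_n = √(k_eq/m) = √(7510/14.5) = √517.9 = 22.76 rad/s.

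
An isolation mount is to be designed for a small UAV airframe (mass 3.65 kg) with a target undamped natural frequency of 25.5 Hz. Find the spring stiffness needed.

93700 N/m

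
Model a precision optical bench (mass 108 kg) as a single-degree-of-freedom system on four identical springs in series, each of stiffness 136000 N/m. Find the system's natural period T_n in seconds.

0.354 s

Series springs: 1/k_eq = 4/136000, so k_eq = 136000/4 = 34000 N/m.
ω_n = √(k_eq/m) = √(34000/108) = √314.8 = 17.74 rad/s.
T_n = 2π/ω_n = 6.283/17.74 = 0.3541 s.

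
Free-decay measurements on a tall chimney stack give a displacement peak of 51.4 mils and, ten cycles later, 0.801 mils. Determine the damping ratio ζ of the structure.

0.0661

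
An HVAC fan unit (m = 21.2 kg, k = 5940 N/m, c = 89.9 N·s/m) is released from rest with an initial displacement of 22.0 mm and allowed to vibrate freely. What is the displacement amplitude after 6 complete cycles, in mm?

0.179 mm

ζ = c/(2√(km)) = 89.9/(2√(5940 × 21.2)) = 89.9/709.7 = 0.1267.
Logarithmic decrement δ = 2πζ/√(1 − ζ²) = 2π × 0.1267/√(1 − 0.0160) = 0.8023.
After n cycles, x_n/x₀ = e^(−nδ), so x_6 = 22.0 × e^(−6 × 0.8023) = 22.0 × 0.008115 = 0.1785 mm.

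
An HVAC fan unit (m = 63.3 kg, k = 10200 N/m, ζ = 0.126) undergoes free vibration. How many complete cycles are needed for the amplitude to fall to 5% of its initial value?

4 cycles

Logarithmic decrement δ = 2πζ/√(1 − ζ²) = 2π × 0.1260/√(1 − 0.0159) = 0.7980.
x_n/x₀ = e^(−nδ) ≤ 0.05; take ln: n ≥ ln(1/0.05)/δ = 2.996/0.7980 = 3.754.
So 4 complete cycles are required.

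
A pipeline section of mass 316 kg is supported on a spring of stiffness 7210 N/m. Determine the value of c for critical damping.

c_c = 2√(k·m) = 2√(7210 × 316) = 2 × 1509 = 3019 N·s/m.

3020 N·s/m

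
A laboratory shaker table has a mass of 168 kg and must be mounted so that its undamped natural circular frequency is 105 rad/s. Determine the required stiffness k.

k = m·ω_n² = 168 × 105.0² = 168 × 11020 = 1852000 N/m.

1850000 N/m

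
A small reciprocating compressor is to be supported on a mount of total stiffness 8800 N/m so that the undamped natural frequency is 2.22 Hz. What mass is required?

ω_n = 2πf_n = 2π × 2.22 = 13.95 rad/s.
m = k/ω_n² = 8800/13.95² = 8800/194.6 = 45.23 kg.

45.2 kg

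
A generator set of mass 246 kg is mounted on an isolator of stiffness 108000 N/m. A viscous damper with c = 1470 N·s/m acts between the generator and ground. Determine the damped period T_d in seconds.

0.303 s

ω_n = √(k/m) = √(108000/246) = 20.95 rad/s.
Critical damping c_c = 2√(k·m) = 2√(108000 × 246) = 10310 N·s/m, so ζ = c/c_c = 1470/10310 = 0.1426.
ω_d = ω_n√(1 − ζ²) = 20.95 × √(1 − 0.0203) = 20.74 rad/s.
T_d = 2π/ω_d = 0.3030 s.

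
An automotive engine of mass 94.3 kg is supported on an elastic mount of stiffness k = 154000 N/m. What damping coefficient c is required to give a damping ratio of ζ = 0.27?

c_c = 2√(k·m) = 2√(154000 × 94.3) = 7622 N·s/m.
c = ζ·c_c = 0.27 × 7622 = 2058 N·s/m.

2060 N·s/m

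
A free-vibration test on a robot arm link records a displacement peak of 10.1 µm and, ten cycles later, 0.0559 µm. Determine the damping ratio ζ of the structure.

0.0824

Logarithmic decrement δ = (1/n)·ln(x₀/x_n) = (1/10)·ln(10.1/0.0559) = (1/10)·ln(180.7) = 0.5197.
ζ = δ/√(4π² + δ²) = 0.5197/√(39.48 + 0.270) = 0.5197/6.305 = 0.08243.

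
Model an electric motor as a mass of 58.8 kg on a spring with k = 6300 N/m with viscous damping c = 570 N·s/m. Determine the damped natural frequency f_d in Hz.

1.46 Hz

ω_n = √(k/m) = √(6300/58.8) = 10.35 rad/s.
Critical damping c_c = 2√(k·m) = 2√(6300 × 58.8) = 1217 N·s/m, so ζ = c/c_c = 570/1217 = 0.4683.
ω_d = ω_n√(1 − ζ²) = 10.35 × √(1 − 0.219) = 9.146 rad/s.
f_d = ω_d/(2π) = 1.456 Hz.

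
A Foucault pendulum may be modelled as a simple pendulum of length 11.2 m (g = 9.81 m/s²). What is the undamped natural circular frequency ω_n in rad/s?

For a simple pendulum ω_n = √(g/L) = √(9.81/11.2) = √0.8759 = 0.9359 rad/s.

0.936 rad/s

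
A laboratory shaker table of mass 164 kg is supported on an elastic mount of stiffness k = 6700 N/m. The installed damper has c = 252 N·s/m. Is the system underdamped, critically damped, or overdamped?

underdamped

c_c = 2√(k·m) = 2096 N·s/m; ζ = c/c_c = 252/2096 = 0.120.
Since ζ < 1 the system is underdamped.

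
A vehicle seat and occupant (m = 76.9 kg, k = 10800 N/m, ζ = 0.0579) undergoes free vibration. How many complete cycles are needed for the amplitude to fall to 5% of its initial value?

9 cycles

Logarithmic decrement δ = 2πζ/√(1 − ζ²) = 2π × 0.05790/√(1 − 0.00335) = 0.3644.
x_n/x₀ = e^(−nδ) ≤ 0.05; take ln: n ≥ ln(1/0.05)/δ = 2.996/0.3644 = 8.221.
So 9 complete cycles are required.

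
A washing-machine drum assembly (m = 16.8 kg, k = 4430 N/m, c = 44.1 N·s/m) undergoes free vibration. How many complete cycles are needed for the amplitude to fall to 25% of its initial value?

3 cycles

ζ = c/(2√(km)) = 44.1/(2√(4430 × 16.8)) = 44.1/545.6 = 0.08083.
Logarithmic decrement δ = 2πζ/√(1 − ζ²) = 2π × 0.08083/√(1 − 0.00653) = 0.5095.
x_n/x₀ = e^(−nδ) ≤ 0.25; take ln: n ≥ ln(1/0.25)/δ = 1.386/0.5095 = 2.721.
So 3 complete cycles are required.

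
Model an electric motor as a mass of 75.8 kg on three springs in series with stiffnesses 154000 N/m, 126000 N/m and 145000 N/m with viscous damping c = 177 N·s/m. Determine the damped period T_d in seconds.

Series springs: 1/k_eq = 1/154000 + 1/126000 + 1/145000 = 2.133×10^-5, so k_eq = 46890 N/m.
ω_n = √(k_eq/m) = √(46890/75.8) = 24.87 rad/s.
Critical damping c_c = 2√(k_eq·m) = 2√(46890 × 75.8) = 3771 N·s/m, so ζ = c/c_c = 177/3771 = 0.04694.
ω_d = ω_n√(1 − ζ²) = 24.87 × √(1 − 0.00220) = 24.84 rad/s.
T_d = 2π/ω_d = 0.2529 s.

0.253 s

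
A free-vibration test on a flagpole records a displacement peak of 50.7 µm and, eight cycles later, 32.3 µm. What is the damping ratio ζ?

0.00897

Logarithmic decrement δ = (1/n)·ln(x₀/x_n) = (1/8)·ln(50.7/32.3) = (1/8)·ln(1.570) = 0.05636.
ζ = δ/√(4π² + δ²) = 0.05636/√(39.48 + 0.00318) = 0.05636/6.283 = 0.008969.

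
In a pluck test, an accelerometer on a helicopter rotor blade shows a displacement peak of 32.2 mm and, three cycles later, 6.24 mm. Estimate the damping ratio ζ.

Logarithmic decrement δ = (1/n)·ln(x₀/x_n) = (1/3)·ln(32.2/6.24) = (1/3)·ln(5.160) = 0.5470.
ζ = δ/√(4π² + δ²) = 0.5470/√(39.48 + 0.299) = 0.5470/6.307 = 0.08673.

0.0867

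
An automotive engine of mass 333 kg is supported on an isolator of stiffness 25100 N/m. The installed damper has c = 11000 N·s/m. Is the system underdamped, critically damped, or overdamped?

c_c = 2√(k·m) = 5782 N·s/m; ζ = c/c_c = 11000/5782 = 1.90.
Since ζ > 1 the system is overdamped.

overdamped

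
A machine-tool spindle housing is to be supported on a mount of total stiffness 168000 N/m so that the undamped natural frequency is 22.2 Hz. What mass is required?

8.63 kg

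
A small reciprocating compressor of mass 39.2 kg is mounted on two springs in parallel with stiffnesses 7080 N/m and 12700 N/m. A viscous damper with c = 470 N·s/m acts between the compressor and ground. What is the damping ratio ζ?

Parallel springs add: k_eq = 7080 + 12700 = 19780 N/m.
ω_n = √(k_eq/m) = √(19780/39.2) = 22.46 rad/s.
Critical damping c_c = 2√(k_eq·m) = 2√(19780 × 39.2) = 1761 N·s/m, so ζ = c/c_c = 470/1761 = 0.2669.

0.267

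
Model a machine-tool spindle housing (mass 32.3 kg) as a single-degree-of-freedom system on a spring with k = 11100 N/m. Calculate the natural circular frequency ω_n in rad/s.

18.5 rad/s

ω_n = √(k/m) = √(11100/32.3) = √343.7 = 18.54 rad/s.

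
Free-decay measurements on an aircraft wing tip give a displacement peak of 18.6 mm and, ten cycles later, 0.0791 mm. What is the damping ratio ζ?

0.0866

Logarithmic decrement δ = (1/n)·ln(x₀/x_n) = (1/10)·ln(18.6/0.0791) = (1/10)·ln(235.1) = 0.5460.
ζ = δ/√(4π² + δ²) = 0.5460/√(39.48 + 0.298) = 0.5460/6.307 = 0.08658.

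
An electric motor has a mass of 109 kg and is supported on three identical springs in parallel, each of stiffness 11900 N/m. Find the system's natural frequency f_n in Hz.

Parallel springs add: k_eq = 3 × 11900 = 35700 N/m.
ω_n = √(k_eq/m) = √(35700/109) = √327.5 = 18.10 rad/s.
f_n = ω_n/(2π) = 18.10/6.283 = 2.880 Hz.

2.88 Hz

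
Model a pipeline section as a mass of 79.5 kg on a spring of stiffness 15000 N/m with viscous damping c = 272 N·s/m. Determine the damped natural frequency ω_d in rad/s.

13.6 rad/s

ω_n = √(k/m) = √(15000/79.5) = 13.74 rad/s.
Critical damping c_c = 2√(k·m) = 2√(15000 × 79.5) = 2184 N·s/m, so ζ = c/c_c = 272/2184 = 0.1245.
ω_d = ω_n√(1 − ζ²) = 13.74 × √(1 − 0.0155) = 13.63 rad/s.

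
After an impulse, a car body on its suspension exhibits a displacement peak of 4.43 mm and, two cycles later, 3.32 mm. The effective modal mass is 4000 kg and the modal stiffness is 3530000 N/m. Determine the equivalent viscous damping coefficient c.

Logarithmic decrement δ = (1/n)·ln(x₀/x_n) = (1/2)·ln(4.43/3.32) = (1/2)·ln(1.334) = 0.1442.
ζ = δ/√(4π² + δ²) = 0.1442/√(39.48 + 0.0208) = 0.1442/6.285 = 0.02295.
c = ζ · 2√(km) = 0.02295 × 2√(3530000 × 4000) = 0.02295 × 237700 = 5453 N·s/m.

5450 N·s/m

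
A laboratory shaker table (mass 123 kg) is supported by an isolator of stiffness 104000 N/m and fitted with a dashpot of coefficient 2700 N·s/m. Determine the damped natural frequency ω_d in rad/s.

26.9 rad/s

ω_n = √(k/m) = √(104000/123) = 29.08 rad/s.
Critical damping c_c = 2√(k·m) = 2√(104000 × 123) = 7153 N·s/m, so ζ = c/c_c = 2700/7153 = 0.3775.
ω_d = ω_n√(1 − ζ²) = 29.08 × √(1 − 0.142) = 26.93 rad/s.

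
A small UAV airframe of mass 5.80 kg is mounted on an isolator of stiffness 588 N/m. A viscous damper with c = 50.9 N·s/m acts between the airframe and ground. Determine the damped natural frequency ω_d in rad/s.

9.06 rad/s

ω_n = √(k/m) = √(588.0/5.80) = 10.07 rad/s.
Critical damping c_c = 2√(k·m) = 2√(588.0 × 5.80) = 116.8 N·s/m, so ζ = c/c_c = 50.9/116.8 = 0.4358.
ω_d = ω_n√(1 − ζ²) = 10.07 × √(1 − 0.190) = 9.062 rad/s.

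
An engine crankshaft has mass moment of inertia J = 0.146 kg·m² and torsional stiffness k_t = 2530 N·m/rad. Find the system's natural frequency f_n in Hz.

21.0 Hz

ω_n = √(k_t/J) = √(2530/0.146) = √17330 = 131.6 rad/s.
f_n = ω_n/(2π) = 131.6/6.283 = 20.95 Hz.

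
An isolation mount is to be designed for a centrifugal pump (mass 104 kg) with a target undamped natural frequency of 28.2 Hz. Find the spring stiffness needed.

3270000 N/m

ω_n = 2πf_n = 2π × 28.2 = 177.2 rad/s.
k = m·ω_n² = 104 × 177.2² = 104 × 31390 = 3265000 N/m.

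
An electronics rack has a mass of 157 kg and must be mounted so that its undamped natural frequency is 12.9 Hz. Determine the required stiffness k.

ω_n = 2πf_n = 2π × 12.9 = 81.05 rad/s.
k = m·ω_n² = 157 × 81.05² = 157 × 6570 = 1031000 N/m.

1030000 N/m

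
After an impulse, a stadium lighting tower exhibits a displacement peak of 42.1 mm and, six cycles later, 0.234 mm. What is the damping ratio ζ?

0.136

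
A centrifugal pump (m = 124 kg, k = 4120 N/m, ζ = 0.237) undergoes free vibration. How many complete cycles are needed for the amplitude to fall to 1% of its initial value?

4 cycles

Logarithmic decrement δ = 2πζ/√(1 − ζ²) = 2π × 0.2370/√(1 − 0.0562) = 1.533.
x_n/x₀ = e^(−nδ) ≤ 0.01; take ln: n ≥ ln(1/0.01)/δ = 4.605/1.533 = 3.004.
So 4 complete cycles are required.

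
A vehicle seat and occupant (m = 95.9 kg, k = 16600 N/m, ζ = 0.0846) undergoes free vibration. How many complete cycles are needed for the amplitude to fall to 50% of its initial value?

2 cycles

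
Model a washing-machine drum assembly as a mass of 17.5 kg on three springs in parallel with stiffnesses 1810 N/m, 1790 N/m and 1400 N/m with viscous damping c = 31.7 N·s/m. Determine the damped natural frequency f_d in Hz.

Parallel springs add: k_eq = 1810 + 1790 + 1400 = 5000 N/m.
ω_n = √(k_eq/m) = √(5000/17.5) = 16.90 rad/s.
Critical damping c_c = 2√(k_eq·m) = 2√(5000 × 17.5) = 591.6 N·s/m, so ζ = c/c_c = 31.7/591.6 = 0.05358.
ω_d = ω_n√(1 − ζ²) = 16.90 × √(1 − 0.00287) = 16.88 rad/s.
f_d = ω_d/(2π) = 2.686 Hz.

2.69 Hz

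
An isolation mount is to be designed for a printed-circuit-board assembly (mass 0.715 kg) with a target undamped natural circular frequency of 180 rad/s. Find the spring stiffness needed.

23200 N/m

k = m·ω_n² = 0.715 × 180.0² = 0.715 × 32400 = 23170 N/m.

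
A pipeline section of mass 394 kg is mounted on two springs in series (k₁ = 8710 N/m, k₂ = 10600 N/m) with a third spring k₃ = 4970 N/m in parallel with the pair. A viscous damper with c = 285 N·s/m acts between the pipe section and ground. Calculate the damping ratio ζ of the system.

0.0727

Series pair: k_s = k₁k₂/(k₁+k₂) = (8710)(10600)/(8710 + 10600) = 4781 N/m. In parallel with k₃: k_eq = 4781 + 4970 = 9751 N/m.
ω_n = √(k_eq/m) = √(9751/394) = 4.975 rad/s.
Critical damping c_c = 2√(k_eq·m) = 2√(9751 × 394) = 3920 N·s/m, so ζ = c/c_c = 285/3920 = 0.07270.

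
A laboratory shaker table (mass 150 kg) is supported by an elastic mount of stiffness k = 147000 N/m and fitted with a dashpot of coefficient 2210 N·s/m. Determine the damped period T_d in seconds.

0.207 s

ω_n = √(k/m) = √(147000/150) = 31.30 rad/s.
Critical damping c_c = 2√(k·m) = 2√(147000 × 150) = 9391 N·s/m, so ζ = c/c_c = 2210/9391 = 0.2353.
ω_d = ω_n√(1 − ζ²) = 31.30 × √(1 − 0.0554) = 30.43 rad/s.
T_d = 2π/ω_d = 0.2065 s.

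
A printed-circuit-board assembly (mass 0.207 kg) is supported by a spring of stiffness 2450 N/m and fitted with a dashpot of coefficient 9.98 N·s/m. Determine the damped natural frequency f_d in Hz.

ω_n = √(k/m) = √(2450/0.207) = 108.8 rad/s.
Critical damping c_c = 2√(k·m) = 2√(2450 × 0.207) = 45.04 N·s/m, so ζ = c/c_c = 9.98/45.04 = 0.2216.
ω_d = ω_n√(1 − ζ²) = 108.8 × √(1 − 0.0491) = 106.1 rad/s.
f_d = ω_d/(2π) = 16.88 Hz.

16.9 Hz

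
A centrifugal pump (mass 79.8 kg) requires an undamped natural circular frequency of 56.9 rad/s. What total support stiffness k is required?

258000 N/m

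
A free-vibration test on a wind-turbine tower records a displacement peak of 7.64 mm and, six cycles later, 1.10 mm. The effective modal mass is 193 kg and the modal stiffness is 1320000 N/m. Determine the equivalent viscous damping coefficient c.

Logarithmic decrement δ = (1/n)·ln(x₀/x_n) = (1/6)·ln(7.64/1.10) = (1/6)·ln(6.945) = 0.3230.
ζ = δ/√(4π² + δ²) = 0.3230/√(39.48 + 0.104) = 0.3230/6.291 = 0.05134.
c = ζ · 2√(km) = 0.05134 × 2√(1320000 × 193) = 0.05134 × 31920 = 1639 N·s/m.

1640 N·s/m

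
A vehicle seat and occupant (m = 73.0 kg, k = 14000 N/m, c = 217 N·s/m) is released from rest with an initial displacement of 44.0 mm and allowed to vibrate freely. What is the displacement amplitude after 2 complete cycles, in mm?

ζ = c/(2√(km)) = 217/(2√(14000 × 73.0)) = 217/2022 = 0.1073.
Logarithmic decrement δ = 2πζ/√(1 − ζ²) = 2π × 0.1073/√(1 − 0.0115) = 0.6783.
After n cycles, x_n/x₀ = e^(−nδ), so x_2 = 44.0 × e^(−2 × 0.6783) = 44.0 × 0.2576 = 11.33 mm.

11.3 mm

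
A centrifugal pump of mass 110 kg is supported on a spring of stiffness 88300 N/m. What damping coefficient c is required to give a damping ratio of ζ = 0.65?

c_c = 2√(k·m) = 2√(88300 × 110) = 6233 N·s/m.
c = ζ·c_c = 0.65 × 6233 = 4052 N·s/m.

4050 N·s/m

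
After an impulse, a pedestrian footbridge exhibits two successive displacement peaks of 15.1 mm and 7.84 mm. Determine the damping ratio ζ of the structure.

0.104

Logarithmic decrement δ = (1/n)·ln(x₀/x_n) = (1/1)·ln(15.1/7.84) = (1/1)·ln(1.926) = 0.6555.
ζ = δ/√(4π² + δ²) = 0.6555/√(39.48 + 0.430) = 0.6555/6.317 = 0.1038.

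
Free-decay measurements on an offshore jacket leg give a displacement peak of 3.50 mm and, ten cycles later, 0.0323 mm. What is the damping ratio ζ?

Logarithmic decrement δ = (1/n)·ln(x₀/x_n) = (1/10)·ln(3.50/0.0323) = (1/10)·ln(108.4) = 0.4685.
ζ = δ/√(4π² + δ²) = 0.4685/√(39.48 + 0.220) = 0.4685/6.301 = 0.07436.

0.0744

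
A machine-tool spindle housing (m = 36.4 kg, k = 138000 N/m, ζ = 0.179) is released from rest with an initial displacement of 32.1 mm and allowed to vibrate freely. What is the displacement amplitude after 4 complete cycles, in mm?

0.332 mm

Logarithmic decrement δ = 2πζ/√(1 − ζ²) = 2π × 0.1790/√(1 − 0.0320) = 1.143.
After n cycles, x_n/x₀ = e^(−nδ), so x_4 = 32.1 × e^(−4 × 1.143) = 32.1 × 0.01033 = 0.3316 mm.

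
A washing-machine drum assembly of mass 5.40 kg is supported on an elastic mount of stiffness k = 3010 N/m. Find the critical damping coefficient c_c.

c_c = 2√(k·m) = 2√(3010 × 5.40) = 2 × 127.5 = 255.0 N·s/m.

255 N·s/m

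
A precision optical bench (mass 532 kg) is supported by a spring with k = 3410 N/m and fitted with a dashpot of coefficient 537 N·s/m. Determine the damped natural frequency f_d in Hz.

0.395 Hz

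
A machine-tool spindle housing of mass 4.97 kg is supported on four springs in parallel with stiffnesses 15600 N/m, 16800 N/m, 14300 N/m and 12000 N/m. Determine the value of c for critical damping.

Parallel springs add: k_eq = 15600 + 16800 + 14300 + 12000 = 58700 N/m.
c_c = 2√(k_eq·m) = 2√(58700 × 4.97) = 2 × 540.1 = 1080 N·s/m.

1080 N·s/m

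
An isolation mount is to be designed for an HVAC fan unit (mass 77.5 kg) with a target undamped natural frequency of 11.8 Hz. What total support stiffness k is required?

ω_n = 2πf_n = 2π × 11.8 = 74.14 rad/s.
k = m·ω_n² = 77.5 × 74.14² = 77.5 × 5497 = 426000 N/m.

426000 N/m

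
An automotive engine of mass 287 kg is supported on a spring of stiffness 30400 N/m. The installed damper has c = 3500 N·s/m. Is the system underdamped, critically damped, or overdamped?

underdamped

c_c = 2√(k·m) = 5908 N·s/m; ζ = c/c_c = 3500/5908 = 0.592.
Since ζ < 1 the system is underdamped.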